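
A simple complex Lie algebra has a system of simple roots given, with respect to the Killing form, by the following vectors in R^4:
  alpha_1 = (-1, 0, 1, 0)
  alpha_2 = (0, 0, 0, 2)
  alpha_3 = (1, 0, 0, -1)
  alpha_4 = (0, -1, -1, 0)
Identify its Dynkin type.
Compute the Cartan integers a_ij = 2(alpha_i, alpha_j)/(alpha_j, alpha_j); the resulting 4x4 Cartan matrix is
[[2, 0, -1, -1], [0, 2, -2, 0], [-1, -1, 2, 0], [-1, 0, 0, 2]].
The roots have two lengths (squared-length ratio 2:1); the short ones are alpha_{1,3,4}. The associated Dynkin diagram is a chain of 4 nodes with a double edge at one end; the terminal node there is the unique long simple root (C_4), so the type is C_4 (the algebra sp(8)).

C4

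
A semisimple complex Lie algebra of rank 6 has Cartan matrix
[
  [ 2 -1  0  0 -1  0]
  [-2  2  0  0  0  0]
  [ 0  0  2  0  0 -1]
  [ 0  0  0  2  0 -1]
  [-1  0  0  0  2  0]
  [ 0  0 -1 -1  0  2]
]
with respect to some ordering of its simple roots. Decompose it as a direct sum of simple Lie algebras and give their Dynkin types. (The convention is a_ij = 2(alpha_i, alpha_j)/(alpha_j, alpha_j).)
The diagram associated to this matrix has two connected components: the simple roots {alpha_3, alpha_4, alpha_6} form a chain of 3 nodes with single edges (A_3), and {alpha_1, alpha_2, alpha_5} form a chain of 3 nodes with a double edge at one end; the terminal node there is the unique long simple root (C_3). A semisimple Lie algebra decomposes uniquely as the direct sum of simple ideals, one per connected component of its Dynkin diagram, so g ≅ A_3 ⊕ C_3 (dimension 15 + 21 = 36).

A3 ⊕ C3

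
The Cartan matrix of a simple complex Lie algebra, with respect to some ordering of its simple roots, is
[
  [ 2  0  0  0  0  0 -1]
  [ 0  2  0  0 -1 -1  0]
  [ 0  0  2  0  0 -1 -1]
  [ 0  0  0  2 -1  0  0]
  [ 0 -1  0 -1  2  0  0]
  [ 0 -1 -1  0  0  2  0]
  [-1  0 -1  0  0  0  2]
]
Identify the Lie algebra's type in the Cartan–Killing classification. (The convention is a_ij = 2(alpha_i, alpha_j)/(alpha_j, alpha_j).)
The matrix has rank 7 with 2's on the diagonal. Reading the off-diagonal entries as Dynkin edges (a single edge where a_ij = a_ji = -1; a double or triple edge where a_ij * a_ji = 2 or 3), the diagram is a chain of 7 nodes with single edges (A_7). One simple-root ordering that puts it in standard form is (alpha_1, alpha_7, alpha_3, alpha_6, alpha_2, alpha_5, alpha_4). So the algebra is type A_7, i.e. sl(8).

type A_7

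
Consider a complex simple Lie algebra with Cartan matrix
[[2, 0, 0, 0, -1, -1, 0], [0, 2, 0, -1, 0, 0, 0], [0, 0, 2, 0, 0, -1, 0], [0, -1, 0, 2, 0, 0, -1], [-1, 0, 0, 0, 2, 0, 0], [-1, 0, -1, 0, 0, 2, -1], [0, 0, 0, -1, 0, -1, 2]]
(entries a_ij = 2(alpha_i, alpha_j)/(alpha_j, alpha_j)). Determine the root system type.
The matrix has rank 7 with 2's on the diagonal. Reading the off-diagonal entries as Dynkin edges (a single edge where a_ij = a_ji = -1; a double or triple edge where a_ij * a_ji = 2 or 3), the diagram is a chain of 6 nodes with one extra node attached to the third node from one end (E_7). One simple-root ordering that puts it in standard form is (alpha_5, alpha_3, alpha_1, alpha_6, alpha_7, alpha_4, alpha_2). So the algebra is type E_7.

E_7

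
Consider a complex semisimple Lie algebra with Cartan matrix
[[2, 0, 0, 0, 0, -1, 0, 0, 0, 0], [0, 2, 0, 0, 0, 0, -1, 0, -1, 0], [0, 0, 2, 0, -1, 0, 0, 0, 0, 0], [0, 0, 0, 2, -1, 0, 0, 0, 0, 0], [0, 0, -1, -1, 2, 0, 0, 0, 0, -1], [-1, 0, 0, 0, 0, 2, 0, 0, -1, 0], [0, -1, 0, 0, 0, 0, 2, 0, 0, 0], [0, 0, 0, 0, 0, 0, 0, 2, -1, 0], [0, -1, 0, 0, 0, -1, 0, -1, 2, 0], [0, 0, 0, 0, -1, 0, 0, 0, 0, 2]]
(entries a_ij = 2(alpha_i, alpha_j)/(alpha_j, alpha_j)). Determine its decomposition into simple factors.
The diagram associated to this matrix has two connected components: the simple roots {alpha_3, alpha_4, alpha_5, alpha_10} form a chain of 2 nodes with a fork of two nodes at one end (D_4), and {alpha_1, alpha_2, alpha_6, alpha_7, alpha_8, alpha_9} form a chain of 5 nodes with one extra node attached to the third node from one end (E_6). A semisimple Lie algebra decomposes uniquely as the direct sum of simple ideals, one per connected component of its Dynkin diagram, so g ≅ D_4 ⊕ E_6 (dimension 28 + 78 = 106).

D_4 + E_6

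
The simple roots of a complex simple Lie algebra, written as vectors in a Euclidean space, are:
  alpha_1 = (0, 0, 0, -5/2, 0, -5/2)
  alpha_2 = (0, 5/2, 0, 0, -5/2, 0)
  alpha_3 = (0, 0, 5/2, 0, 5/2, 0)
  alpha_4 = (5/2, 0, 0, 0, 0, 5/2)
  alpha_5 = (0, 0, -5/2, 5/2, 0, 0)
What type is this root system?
A5

Compute the Cartan integers a_ij = 2(alpha_i, alpha_j)/(alpha_j, alpha_j); the resulting 5x5 Cartan matrix is
[[2, 0, 0, -1, -1], [0, 2, -1, 0, 0], [0, -1, 2, 0, -1], [-1, 0, 0, 2, 0], [-1, 0, -1, 0, 2]].
All simple roots have the same length, so the diagram is simply laced. The associated Dynkin diagram is a chain of 5 nodes with single edges (A_5), so the type is A_5 (the algebra sl(6)).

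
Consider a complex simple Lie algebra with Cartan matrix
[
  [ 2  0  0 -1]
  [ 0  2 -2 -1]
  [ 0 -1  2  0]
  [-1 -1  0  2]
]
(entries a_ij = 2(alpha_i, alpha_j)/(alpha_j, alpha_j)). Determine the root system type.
The matrix has rank 4 with 2's on the diagonal. Reading the off-diagonal entries as Dynkin edges (a single edge where a_ij = a_ji = -1; a double or triple edge where a_ij * a_ji = 2 or 3), the diagram is a chain of 4 nodes with a double edge at one end; the terminal node there is the unique short simple root (B_4). One simple-root ordering that puts it in standard form is (alpha_1, alpha_4, alpha_2, alpha_3). So the algebra is type B_4, i.e. so(9).

B4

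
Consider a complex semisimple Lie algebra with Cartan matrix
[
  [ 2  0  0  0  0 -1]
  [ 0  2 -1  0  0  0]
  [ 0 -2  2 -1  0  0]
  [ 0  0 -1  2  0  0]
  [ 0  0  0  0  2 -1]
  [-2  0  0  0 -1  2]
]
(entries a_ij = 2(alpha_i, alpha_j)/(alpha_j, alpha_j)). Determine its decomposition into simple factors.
B_3 (so(7)) + B_3 (so(7))

The diagram associated to this matrix has two connected components: the simple roots {alpha_2, alpha_3, alpha_4} form a chain of 3 nodes with a double edge at one end; the terminal node there is the unique short simple root (B_3), and {alpha_1, alpha_5, alpha_6} form a chain of 3 nodes with a double edge at one end; the terminal node there is the unique short simple root (B_3). A semisimple Lie algebra decomposes uniquely as the direct sum of simple ideals, one per connected component of its Dynkin diagram, so g ≅ B_3 ⊕ B_3 (dimension 21 + 21 = 42).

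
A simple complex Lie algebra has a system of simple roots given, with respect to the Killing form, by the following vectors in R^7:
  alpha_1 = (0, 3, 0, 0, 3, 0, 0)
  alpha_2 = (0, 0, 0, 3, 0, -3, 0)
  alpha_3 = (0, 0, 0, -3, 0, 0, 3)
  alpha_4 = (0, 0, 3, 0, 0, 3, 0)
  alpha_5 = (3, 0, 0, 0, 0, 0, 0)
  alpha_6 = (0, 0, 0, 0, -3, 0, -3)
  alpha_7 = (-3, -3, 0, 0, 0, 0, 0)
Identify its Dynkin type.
B_7 (so(15))

Compute the Cartan integers a_ij = 2(alpha_i, alpha_j)/(alpha_j, alpha_j); the resulting 7x7 Cartan matrix is
[[2, 0, 0, 0, 0, -1, -1], [0, 2, -1, -1, 0, 0, 0], [0, -1, 2, 0, 0, -1, 0], [0, -1, 0, 2, 0, 0, 0], [0, 0, 0, 0, 2, 0, -1], [-1, 0, -1, 0, 0, 2, 0], [-1, 0, 0, 0, -2, 0, 2]].
The roots have two lengths (squared-length ratio 2:1); the short ones are alpha_{5}. The associated Dynkin diagram is a chain of 7 nodes with a double edge at one end; the terminal node there is the unique short simple root (B_7), so the type is B_7 (the algebra so(15)).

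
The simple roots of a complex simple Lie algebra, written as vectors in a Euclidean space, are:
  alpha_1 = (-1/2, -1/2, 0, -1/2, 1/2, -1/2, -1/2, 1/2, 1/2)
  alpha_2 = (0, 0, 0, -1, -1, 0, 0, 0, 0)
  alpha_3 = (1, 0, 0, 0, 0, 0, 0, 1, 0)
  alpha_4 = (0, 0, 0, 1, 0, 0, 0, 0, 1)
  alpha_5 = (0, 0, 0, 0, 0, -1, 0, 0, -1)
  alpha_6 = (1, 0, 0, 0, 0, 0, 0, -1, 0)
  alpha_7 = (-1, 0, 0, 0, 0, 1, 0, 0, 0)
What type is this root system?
Compute the Cartan integers a_ij = 2(alpha_i, alpha_j)/(alpha_j, alpha_j); the resulting 7x7 Cartan matrix is
[[2, 0, 0, 0, 0, -1, 0], [0, 2, 0, -1, 0, 0, 0], [0, 0, 2, 0, 0, 0, -1], [0, -1, 0, 2, -1, 0, 0], [0, 0, 0, -1, 2, 0, -1], [-1, 0, 0, 0, 0, 2, -1], [0, 0, -1, 0, -1, -1, 2]].
All simple roots have the same length, so the diagram is simply laced. The associated Dynkin diagram is a chain of 6 nodes with one extra node attached to the third node from one end (E_7), so the type is E_7.

E7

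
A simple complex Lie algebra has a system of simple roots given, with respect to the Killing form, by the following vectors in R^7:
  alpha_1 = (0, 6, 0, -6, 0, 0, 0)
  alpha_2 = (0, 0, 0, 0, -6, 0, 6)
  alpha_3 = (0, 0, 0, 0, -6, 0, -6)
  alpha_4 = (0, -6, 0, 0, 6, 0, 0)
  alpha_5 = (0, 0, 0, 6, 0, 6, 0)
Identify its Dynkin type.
D5

Compute the Cartan integers a_ij = 2(alpha_i, alpha_j)/(alpha_j, alpha_j); the resulting 5x5 Cartan matrix is
[[2, 0, 0, -1, -1], [0, 2, 0, -1, 0], [0, 0, 2, -1, 0], [-1, -1, -1, 2, 0], [-1, 0, 0, 0, 2]].
All simple roots have the same length, so the diagram is simply laced. The associated Dynkin diagram is a chain of 3 nodes with a fork of two nodes at one end (D_5), so the type is D_5 (the algebra so(10)).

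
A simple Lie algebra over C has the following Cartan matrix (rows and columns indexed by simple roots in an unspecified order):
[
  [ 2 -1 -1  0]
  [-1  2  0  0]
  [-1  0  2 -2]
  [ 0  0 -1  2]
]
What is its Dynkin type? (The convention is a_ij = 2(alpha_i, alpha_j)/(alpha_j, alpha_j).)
The matrix has rank 4 with 2's on the diagonal. Reading the off-diagonal entries as Dynkin edges (a single edge where a_ij = a_ji = -1; a double or triple edge where a_ij * a_ji = 2 or 3), the diagram is a chain of 4 nodes with a double edge at one end; the terminal node there is the unique short simple root (B_4). One simple-root ordering that puts it in standard form is (alpha_2, alpha_1, alpha_3, alpha_4). So the algebra is type B_4, i.e. so(9).

B4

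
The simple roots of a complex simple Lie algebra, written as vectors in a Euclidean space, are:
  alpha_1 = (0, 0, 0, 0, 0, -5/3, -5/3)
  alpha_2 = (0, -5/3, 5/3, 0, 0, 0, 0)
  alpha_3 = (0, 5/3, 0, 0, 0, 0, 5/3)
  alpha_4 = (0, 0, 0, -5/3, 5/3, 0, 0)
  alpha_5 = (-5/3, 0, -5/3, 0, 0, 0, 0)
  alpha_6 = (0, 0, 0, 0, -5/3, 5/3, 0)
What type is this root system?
Compute the Cartan integers a_ij = 2(alpha_i, alpha_j)/(alpha_j, alpha_j); the resulting 6x6 Cartan matrix is
[[2, 0, -1, 0, 0, -1], [0, 2, -1, 0, -1, 0], [-1, -1, 2, 0, 0, 0], [0, 0, 0, 2, 0, -1], [0, -1, 0, 0, 2, 0], [-1, 0, 0, -1, 0, 2]].
All simple roots have the same length, so the diagram is simply laced. The associated Dynkin diagram is a chain of 6 nodes with single edges (A_6), so the type is A_6 (the algebra sl(7)).

A_6 (sl(7))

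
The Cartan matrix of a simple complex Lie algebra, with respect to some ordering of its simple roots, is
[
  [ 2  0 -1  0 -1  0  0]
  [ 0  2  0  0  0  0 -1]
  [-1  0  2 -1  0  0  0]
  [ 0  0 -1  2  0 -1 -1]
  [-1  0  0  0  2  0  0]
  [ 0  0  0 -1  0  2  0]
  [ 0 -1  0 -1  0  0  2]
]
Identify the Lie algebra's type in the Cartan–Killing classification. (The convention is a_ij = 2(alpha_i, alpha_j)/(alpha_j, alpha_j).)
The matrix has rank 7 with 2's on the diagonal. Reading the off-diagonal entries as Dynkin edges (a single edge where a_ij = a_ji = -1; a double or triple edge where a_ij * a_ji = 2 or 3), the diagram is a chain of 6 nodes with one extra node attached to the third node from one end (E_7). One simple-root ordering that puts it in standard form is (alpha_2, alpha_6, alpha_7, alpha_4, alpha_3, alpha_1, alpha_5). So the algebra is type E_7.

E_7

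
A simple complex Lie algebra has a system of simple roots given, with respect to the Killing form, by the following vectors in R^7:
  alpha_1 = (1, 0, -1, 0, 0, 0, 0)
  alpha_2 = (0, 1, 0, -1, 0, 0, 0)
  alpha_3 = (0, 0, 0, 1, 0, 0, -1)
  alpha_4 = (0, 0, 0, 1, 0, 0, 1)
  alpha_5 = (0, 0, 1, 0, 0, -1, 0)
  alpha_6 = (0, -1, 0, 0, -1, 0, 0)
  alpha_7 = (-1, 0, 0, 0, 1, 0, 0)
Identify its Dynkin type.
Compute the Cartan integers a_ij = 2(alpha_i, alpha_j)/(alpha_j, alpha_j); the resulting 7x7 Cartan matrix is
[[2, 0, 0, 0, -1, 0, -1], [0, 2, -1, -1, 0, -1, 0], [0, -1, 2, 0, 0, 0, 0], [0, -1, 0, 2, 0, 0, 0], [-1, 0, 0, 0, 2, 0, 0], [0, -1, 0, 0, 0, 2, -1], [-1, 0, 0, 0, 0, -1, 2]].
All simple roots have the same length, so the diagram is simply laced. The associated Dynkin diagram is a chain of 5 nodes with a fork of two nodes at one end (D_7), so the type is D_7 (the algebra so(14)).

D7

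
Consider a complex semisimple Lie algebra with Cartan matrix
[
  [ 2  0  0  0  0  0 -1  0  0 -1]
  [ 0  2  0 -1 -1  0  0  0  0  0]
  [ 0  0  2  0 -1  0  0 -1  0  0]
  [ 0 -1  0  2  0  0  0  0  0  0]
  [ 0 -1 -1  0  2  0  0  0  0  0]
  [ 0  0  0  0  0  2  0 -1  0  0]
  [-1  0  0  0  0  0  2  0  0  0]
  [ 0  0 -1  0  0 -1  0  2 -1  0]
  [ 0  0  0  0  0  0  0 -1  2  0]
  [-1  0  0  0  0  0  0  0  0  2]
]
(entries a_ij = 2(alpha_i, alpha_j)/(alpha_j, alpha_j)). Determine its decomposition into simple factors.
The diagram associated to this matrix has two connected components: the simple roots {alpha_1, alpha_7, alpha_10} form a chain of 3 nodes with single edges (A_3), and {alpha_2, alpha_3, alpha_4, alpha_5, alpha_6, alpha_8, alpha_9} form a chain of 5 nodes with a fork of two nodes at one end (D_7). A semisimple Lie algebra decomposes uniquely as the direct sum of simple ideals, one per connected component of its Dynkin diagram, so g ≅ A_3 ⊕ D_7 (dimension 15 + 91 = 106).

A3 + D7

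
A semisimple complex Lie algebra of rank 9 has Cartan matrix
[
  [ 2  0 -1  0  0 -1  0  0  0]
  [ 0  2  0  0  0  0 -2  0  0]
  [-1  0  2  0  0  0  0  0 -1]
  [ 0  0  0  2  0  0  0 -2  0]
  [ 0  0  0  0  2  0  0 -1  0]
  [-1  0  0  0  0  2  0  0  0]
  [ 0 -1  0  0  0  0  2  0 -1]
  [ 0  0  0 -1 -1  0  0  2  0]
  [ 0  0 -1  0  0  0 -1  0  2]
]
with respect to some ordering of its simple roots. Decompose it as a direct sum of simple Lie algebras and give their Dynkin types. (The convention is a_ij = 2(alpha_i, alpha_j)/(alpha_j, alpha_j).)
C_3 + C_6

The diagram associated to this matrix has two connected components: the simple roots {alpha_4, alpha_5, alpha_8} form a chain of 3 nodes with a double edge at one end; the terminal node there is the unique long simple root (C_3), and {alpha_1, alpha_2, alpha_3, alpha_6, alpha_7, alpha_9} form a chain of 6 nodes with a double edge at one end; the terminal node there is the unique long simple root (C_6). A semisimple Lie algebra decomposes uniquely as the direct sum of simple ideals, one per connected component of its Dynkin diagram, so g ≅ C_3 ⊕ C_6 (dimension 21 + 78 = 99).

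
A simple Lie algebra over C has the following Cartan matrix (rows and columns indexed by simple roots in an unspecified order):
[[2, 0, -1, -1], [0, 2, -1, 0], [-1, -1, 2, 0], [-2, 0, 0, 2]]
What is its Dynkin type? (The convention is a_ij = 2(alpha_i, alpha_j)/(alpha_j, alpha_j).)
The matrix has rank 4 with 2's on the diagonal. Reading the off-diagonal entries as Dynkin edges (a single edge where a_ij = a_ji = -1; a double or triple edge where a_ij * a_ji = 2 or 3), the diagram is a chain of 4 nodes with a double edge at one end; the terminal node there is the unique long simple root (C_4). One simple-root ordering that puts it in standard form is (alpha_2, alpha_3, alpha_1, alpha_4). So the algebra is type C_4, i.e. sp(8).

C4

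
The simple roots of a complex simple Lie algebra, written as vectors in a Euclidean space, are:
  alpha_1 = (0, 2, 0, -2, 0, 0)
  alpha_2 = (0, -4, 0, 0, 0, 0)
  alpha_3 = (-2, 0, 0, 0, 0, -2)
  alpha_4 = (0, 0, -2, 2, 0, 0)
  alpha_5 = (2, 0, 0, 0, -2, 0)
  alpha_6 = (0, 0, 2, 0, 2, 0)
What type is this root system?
C_6 (sp(12))

Compute the Cartan integers a_ij = 2(alpha_i, alpha_j)/(alpha_j, alpha_j); the resulting 6x6 Cartan matrix is
[[2, -1, 0, -1, 0, 0], [-2, 2, 0, 0, 0, 0], [0, 0, 2, 0, -1, 0], [-1, 0, 0, 2, 0, -1], [0, 0, -1, 0, 2, -1], [0, 0, 0, -1, -1, 2]].
The roots have two lengths (squared-length ratio 2:1); the short ones are alpha_{1,3,4,5,6}. The associated Dynkin diagram is a chain of 6 nodes with a double edge at one end; the terminal node there is the unique long simple root (C_6), so the type is C_6 (the algebra sp(12)).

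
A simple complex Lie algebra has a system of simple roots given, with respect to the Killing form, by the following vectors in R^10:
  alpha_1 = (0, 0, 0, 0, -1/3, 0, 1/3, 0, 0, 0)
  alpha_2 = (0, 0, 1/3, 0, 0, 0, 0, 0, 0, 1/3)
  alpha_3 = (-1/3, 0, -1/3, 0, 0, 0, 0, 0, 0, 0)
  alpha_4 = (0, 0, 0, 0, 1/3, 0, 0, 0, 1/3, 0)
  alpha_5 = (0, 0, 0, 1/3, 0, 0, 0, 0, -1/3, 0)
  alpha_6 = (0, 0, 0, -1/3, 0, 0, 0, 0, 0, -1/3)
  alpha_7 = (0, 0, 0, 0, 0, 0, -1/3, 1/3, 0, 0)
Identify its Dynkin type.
A_7

Compute the Cartan integers a_ij = 2(alpha_i, alpha_j)/(alpha_j, alpha_j); the resulting 7x7 Cartan matrix is
[[2, 0, 0, -1, 0, 0, -1], [0, 2, -1, 0, 0, -1, 0], [0, -1, 2, 0, 0, 0, 0], [-1, 0, 0, 2, -1, 0, 0], [0, 0, 0, -1, 2, -1, 0], [0, -1, 0, 0, -1, 2, 0], [-1, 0, 0, 0, 0, 0, 2]].
All simple roots have the same length, so the diagram is simply laced. The associated Dynkin diagram is a chain of 7 nodes with single edges (A_7), so the type is A_7 (the algebra sl(8)).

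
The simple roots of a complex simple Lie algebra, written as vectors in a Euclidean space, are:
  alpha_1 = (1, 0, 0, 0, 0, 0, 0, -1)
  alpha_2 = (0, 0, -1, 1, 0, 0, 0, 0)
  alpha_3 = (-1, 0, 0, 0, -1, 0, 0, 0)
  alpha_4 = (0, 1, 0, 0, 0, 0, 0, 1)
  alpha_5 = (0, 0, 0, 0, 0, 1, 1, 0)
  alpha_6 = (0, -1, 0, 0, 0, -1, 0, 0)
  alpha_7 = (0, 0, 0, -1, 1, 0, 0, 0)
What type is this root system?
A_7

Compute the Cartan integers a_ij = 2(alpha_i, alpha_j)/(alpha_j, alpha_j); the resulting 7x7 Cartan matrix is
[[2, 0, -1, -1, 0, 0, 0], [0, 2, 0, 0, 0, 0, -1], [-1, 0, 2, 0, 0, 0, -1], [-1, 0, 0, 2, 0, -1, 0], [0, 0, 0, 0, 2, -1, 0], [0, 0, 0, -1, -1, 2, 0], [0, -1, -1, 0, 0, 0, 2]].
All simple roots have the same length, so the diagram is simply laced. The associated Dynkin diagram is a chain of 7 nodes with single edges (A_7), so the type is A_7 (the algebra sl(8)).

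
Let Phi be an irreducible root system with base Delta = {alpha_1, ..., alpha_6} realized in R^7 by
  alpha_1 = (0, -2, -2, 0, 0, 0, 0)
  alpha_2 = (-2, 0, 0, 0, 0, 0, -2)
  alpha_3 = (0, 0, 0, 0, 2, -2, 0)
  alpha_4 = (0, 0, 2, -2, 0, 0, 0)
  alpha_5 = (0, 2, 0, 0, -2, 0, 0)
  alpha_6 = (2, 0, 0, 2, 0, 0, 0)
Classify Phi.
Compute the Cartan integers a_ij = 2(alpha_i, alpha_j)/(alpha_j, alpha_j); the resulting 6x6 Cartan matrix is
[[2, 0, 0, -1, -1, 0], [0, 2, 0, 0, 0, -1], [0, 0, 2, 0, -1, 0], [-1, 0, 0, 2, 0, -1], [-1, 0, -1, 0, 2, 0], [0, -1, 0, -1, 0, 2]].
All simple roots have the same length, so the diagram is simply laced. The associated Dynkin diagram is a chain of 6 nodes with single edges (A_6), so the type is A_6 (the algebra sl(7)).

A6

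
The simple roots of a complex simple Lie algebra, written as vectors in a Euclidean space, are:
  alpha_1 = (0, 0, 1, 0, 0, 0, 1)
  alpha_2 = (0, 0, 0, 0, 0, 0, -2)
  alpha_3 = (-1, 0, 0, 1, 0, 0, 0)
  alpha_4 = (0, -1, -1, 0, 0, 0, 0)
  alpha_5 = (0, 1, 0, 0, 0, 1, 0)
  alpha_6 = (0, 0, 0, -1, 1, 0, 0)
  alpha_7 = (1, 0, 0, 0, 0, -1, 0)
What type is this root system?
Compute the Cartan integers a_ij = 2(alpha_i, alpha_j)/(alpha_j, alpha_j); the resulting 7x7 Cartan matrix is
[[2, -1, 0, -1, 0, 0, 0], [-2, 2, 0, 0, 0, 0, 0], [0, 0, 2, 0, 0, -1, -1], [-1, 0, 0, 2, -1, 0, 0], [0, 0, 0, -1, 2, 0, -1], [0, 0, -1, 0, 0, 2, 0], [0, 0, -1, 0, -1, 0, 2]].
The roots have two lengths (squared-length ratio 2:1); the short ones are alpha_{1,3,4,5,6,7}. The associated Dynkin diagram is a chain of 7 nodes with a double edge at one end; the terminal node there is the unique long simple root (C_7), so the type is C_7 (the algebra sp(14)).

C7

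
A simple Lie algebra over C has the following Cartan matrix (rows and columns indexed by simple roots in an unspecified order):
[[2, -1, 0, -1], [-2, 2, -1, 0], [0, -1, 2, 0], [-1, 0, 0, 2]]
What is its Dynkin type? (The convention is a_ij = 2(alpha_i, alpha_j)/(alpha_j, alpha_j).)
type F_4

The matrix has rank 4 with 2's on the diagonal. Reading the off-diagonal entries as Dynkin edges (a single edge where a_ij = a_ji = -1; a double or triple edge where a_ij * a_ji = 2 or 3), the diagram is a chain of 4 nodes with a double edge between the middle two (F_4). One simple-root ordering that puts it in standard form is (alpha_3, alpha_2, alpha_1, alpha_4). So the algebra is type F_4.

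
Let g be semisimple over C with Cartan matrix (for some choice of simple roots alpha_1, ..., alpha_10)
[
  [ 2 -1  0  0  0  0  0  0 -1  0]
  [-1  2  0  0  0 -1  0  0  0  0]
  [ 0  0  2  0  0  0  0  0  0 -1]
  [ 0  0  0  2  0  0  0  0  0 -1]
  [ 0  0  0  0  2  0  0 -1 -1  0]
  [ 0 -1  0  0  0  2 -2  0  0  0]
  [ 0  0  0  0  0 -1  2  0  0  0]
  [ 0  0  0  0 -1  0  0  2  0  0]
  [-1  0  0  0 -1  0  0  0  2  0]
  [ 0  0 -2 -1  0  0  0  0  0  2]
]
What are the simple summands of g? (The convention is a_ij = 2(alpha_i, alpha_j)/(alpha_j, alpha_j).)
B_3 (so(7)) + B_7 (so(15))

The diagram associated to this matrix has two connected components: the simple roots {alpha_3, alpha_4, alpha_10} form a chain of 3 nodes with a double edge at one end; the terminal node there is the unique short simple root (B_3), and {alpha_1, alpha_2, alpha_5, alpha_6, alpha_7, alpha_8, alpha_9} form a chain of 7 nodes with a double edge at one end; the terminal node there is the unique short simple root (B_7). A semisimple Lie algebra decomposes uniquely as the direct sum of simple ideals, one per connected component of its Dynkin diagram, so g ≅ B_3 ⊕ B_7 (dimension 21 + 105 = 126).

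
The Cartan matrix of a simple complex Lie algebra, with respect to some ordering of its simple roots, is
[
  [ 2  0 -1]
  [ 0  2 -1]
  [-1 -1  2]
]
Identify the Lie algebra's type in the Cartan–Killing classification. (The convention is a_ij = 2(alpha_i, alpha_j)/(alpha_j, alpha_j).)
The matrix has rank 3 with 2's on the diagonal. Reading the off-diagonal entries as Dynkin edges (a single edge where a_ij = a_ji = -1; a double or triple edge where a_ij * a_ji = 2 or 3), the diagram is a chain of 3 nodes with single edges (A_3). One simple-root ordering that puts it in standard form is (alpha_1, alpha_3, alpha_2). So the algebra is type A_3, i.e. sl(4).

A3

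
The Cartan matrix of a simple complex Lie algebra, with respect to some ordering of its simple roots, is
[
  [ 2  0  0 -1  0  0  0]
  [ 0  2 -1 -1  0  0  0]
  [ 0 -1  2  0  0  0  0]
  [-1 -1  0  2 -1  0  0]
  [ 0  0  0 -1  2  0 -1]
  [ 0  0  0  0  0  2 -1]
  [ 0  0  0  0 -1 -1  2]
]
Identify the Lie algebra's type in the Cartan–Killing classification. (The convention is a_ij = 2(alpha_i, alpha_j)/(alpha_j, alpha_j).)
E7

The matrix has rank 7 with 2's on the diagonal. Reading the off-diagonal entries as Dynkin edges (a single edge where a_ij = a_ji = -1; a double or triple edge where a_ij * a_ji = 2 or 3), the diagram is a chain of 6 nodes with one extra node attached to the third node from one end (E_7). One simple-root ordering that puts it in standard form is (alpha_3, alpha_1, alpha_2, alpha_4, alpha_5, alpha_7, alpha_6). So the algebra is type E_7.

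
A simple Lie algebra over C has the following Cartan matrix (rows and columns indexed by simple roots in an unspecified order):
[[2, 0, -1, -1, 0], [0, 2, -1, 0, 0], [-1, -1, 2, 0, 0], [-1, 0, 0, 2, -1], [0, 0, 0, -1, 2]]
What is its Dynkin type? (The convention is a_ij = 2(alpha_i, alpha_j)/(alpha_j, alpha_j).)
The matrix has rank 5 with 2's on the diagonal. Reading the off-diagonal entries as Dynkin edges (a single edge where a_ij = a_ji = -1; a double or triple edge where a_ij * a_ji = 2 or 3), the diagram is a chain of 5 nodes with single edges (A_5). One simple-root ordering that puts it in standard form is (alpha_2, alpha_3, alpha_1, alpha_4, alpha_5). So the algebra is type A_5, i.e. sl(6).

A5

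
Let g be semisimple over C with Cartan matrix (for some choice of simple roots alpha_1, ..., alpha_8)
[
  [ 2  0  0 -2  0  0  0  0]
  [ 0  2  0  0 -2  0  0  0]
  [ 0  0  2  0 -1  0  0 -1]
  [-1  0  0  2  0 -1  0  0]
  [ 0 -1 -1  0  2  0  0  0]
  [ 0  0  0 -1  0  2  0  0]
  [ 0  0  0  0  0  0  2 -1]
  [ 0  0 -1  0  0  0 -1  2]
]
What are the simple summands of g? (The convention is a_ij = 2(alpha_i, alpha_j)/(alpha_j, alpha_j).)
C_3 (sp(6)) + C_5 (sp(10))

The diagram associated to this matrix has two connected components: the simple roots {alpha_1, alpha_4, alpha_6} form a chain of 3 nodes with a double edge at one end; the terminal node there is the unique long simple root (C_3), and {alpha_2, alpha_3, alpha_5, alpha_7, alpha_8} form a chain of 5 nodes with a double edge at one end; the terminal node there is the unique long simple root (C_5). A semisimple Lie algebra decomposes uniquely as the direct sum of simple ideals, one per connected component of its Dynkin diagram, so g ≅ C_3 ⊕ C_5 (dimension 21 + 55 = 76).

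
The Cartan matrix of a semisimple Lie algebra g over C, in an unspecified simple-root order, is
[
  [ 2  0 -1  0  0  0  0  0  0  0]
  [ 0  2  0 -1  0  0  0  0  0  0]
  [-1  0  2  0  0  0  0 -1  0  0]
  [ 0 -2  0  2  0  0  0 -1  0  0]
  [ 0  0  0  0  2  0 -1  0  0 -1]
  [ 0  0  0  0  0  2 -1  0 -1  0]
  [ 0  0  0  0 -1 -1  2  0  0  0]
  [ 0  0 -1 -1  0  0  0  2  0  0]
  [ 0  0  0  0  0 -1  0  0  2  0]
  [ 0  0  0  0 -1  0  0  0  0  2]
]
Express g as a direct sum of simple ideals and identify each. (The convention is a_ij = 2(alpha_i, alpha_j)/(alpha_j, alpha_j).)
The diagram associated to this matrix has two connected components: the simple roots {alpha_5, alpha_6, alpha_7, alpha_9, alpha_10} form a chain of 5 nodes with single edges (A_5), and {alpha_1, alpha_2, alpha_3, alpha_4, alpha_8} form a chain of 5 nodes with a double edge at one end; the terminal node there is the unique short simple root (B_5). A semisimple Lie algebra decomposes uniquely as the direct sum of simple ideals, one per connected component of its Dynkin diagram, so g ≅ A_5 ⊕ B_5 (dimension 35 + 55 = 90).

A_5 + B_5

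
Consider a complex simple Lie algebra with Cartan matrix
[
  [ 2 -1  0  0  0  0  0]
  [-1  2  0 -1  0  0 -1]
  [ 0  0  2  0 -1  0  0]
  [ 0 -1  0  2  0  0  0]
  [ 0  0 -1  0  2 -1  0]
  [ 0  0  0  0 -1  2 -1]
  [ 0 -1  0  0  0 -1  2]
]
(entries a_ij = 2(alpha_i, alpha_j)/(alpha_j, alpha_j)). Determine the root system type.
D_7 (so(14))

The matrix has rank 7 with 2's on the diagonal. Reading the off-diagonal entries as Dynkin edges (a single edge where a_ij = a_ji = -1; a double or triple edge where a_ij * a_ji = 2 or 3), the diagram is a chain of 5 nodes with a fork of two nodes at one end (D_7). One simple-root ordering that puts it in standard form is (alpha_3, alpha_5, alpha_6, alpha_7, alpha_2, alpha_1, alpha_4). So the algebra is type D_7, i.e. so(14).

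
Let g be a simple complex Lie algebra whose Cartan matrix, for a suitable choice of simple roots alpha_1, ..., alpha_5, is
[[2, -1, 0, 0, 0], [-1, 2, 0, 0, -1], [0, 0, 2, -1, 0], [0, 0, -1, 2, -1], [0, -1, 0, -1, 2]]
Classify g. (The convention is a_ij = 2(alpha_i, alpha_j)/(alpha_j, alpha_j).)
The matrix has rank 5 with 2's on the diagonal. Reading the off-diagonal entries as Dynkin edges (a single edge where a_ij = a_ji = -1; a double or triple edge where a_ij * a_ji = 2 or 3), the diagram is a chain of 5 nodes with single edges (A_5). One simple-root ordering that puts it in standard form is (alpha_3, alpha_4, alpha_5, alpha_2, alpha_1). So the algebra is type A_5, i.e. sl(6).

A_5 (sl(6))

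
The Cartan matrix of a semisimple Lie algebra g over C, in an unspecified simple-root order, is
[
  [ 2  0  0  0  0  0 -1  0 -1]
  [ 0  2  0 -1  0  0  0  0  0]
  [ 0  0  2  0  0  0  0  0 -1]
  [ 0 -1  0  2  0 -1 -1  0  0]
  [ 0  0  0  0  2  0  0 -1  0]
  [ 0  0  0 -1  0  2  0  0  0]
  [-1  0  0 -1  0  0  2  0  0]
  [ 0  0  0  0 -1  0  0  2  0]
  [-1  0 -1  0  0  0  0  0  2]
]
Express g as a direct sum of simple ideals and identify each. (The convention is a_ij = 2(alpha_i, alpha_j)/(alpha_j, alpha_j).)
The diagram associated to this matrix has two connected components: the simple roots {alpha_5, alpha_8} form a chain of 2 nodes with single edges (A_2), and {alpha_1, alpha_2, alpha_3, alpha_4, alpha_6, alpha_7, alpha_9} form a chain of 5 nodes with a fork of two nodes at one end (D_7). A semisimple Lie algebra decomposes uniquely as the direct sum of simple ideals, one per connected component of its Dynkin diagram, so g ≅ A_2 ⊕ D_7 (dimension 8 + 91 = 99).

A2 ⊕ D7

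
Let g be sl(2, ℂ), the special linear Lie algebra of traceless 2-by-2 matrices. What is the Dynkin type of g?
type A_1

This is sl(2), which has dimension 2^2 - 1 = 3 and rank 2 - 1 = 1 (a Cartan subalgebra is the diagonal traceless matrices). In the classification of classical Lie algebras, the special linear algebra sl(n+1) has type A_n; here n = 1, so the Dynkin diagram is a chain of 1 nodes with single edges (A_1). Hence the type is A_1.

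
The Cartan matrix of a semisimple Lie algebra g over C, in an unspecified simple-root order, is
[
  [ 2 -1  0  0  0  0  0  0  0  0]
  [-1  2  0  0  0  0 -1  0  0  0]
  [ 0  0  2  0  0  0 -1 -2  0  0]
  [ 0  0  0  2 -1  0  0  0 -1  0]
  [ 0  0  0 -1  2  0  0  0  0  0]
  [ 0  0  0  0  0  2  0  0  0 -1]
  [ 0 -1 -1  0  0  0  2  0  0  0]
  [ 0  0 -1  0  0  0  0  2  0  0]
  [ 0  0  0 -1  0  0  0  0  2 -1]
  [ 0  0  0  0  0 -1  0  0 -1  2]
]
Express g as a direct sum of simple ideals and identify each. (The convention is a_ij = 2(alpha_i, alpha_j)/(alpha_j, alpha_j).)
type A_5 ⊕ type B_5

The diagram associated to this matrix has two connected components: the simple roots {alpha_4, alpha_5, alpha_6, alpha_9, alpha_10} form a chain of 5 nodes with single edges (A_5), and {alpha_1, alpha_2, alpha_3, alpha_7, alpha_8} form a chain of 5 nodes with a double edge at one end; the terminal node there is the unique short simple root (B_5). A semisimple Lie algebra decomposes uniquely as the direct sum of simple ideals, one per connected component of its Dynkin diagram, so g ≅ A_5 ⊕ B_5 (dimension 35 + 55 = 90).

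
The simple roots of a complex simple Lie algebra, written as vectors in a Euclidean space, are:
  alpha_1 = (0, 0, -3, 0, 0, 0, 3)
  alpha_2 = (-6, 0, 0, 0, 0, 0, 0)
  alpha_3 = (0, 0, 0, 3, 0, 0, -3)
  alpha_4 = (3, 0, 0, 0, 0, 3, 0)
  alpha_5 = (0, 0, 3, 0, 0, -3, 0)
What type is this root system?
type C_5

Compute the Cartan integers a_ij = 2(alpha_i, alpha_j)/(alpha_j, alpha_j); the resulting 5x5 Cartan matrix is
[[2, 0, -1, 0, -1], [0, 2, 0, -2, 0], [-1, 0, 2, 0, 0], [0, -1, 0, 2, -1], [-1, 0, 0, -1, 2]].
The roots have two lengths (squared-length ratio 2:1); the short ones are alpha_{1,3,4,5}. The associated Dynkin diagram is a chain of 5 nodes with a double edge at one end; the terminal node there is the unique long simple root (C_5), so the type is C_5 (the algebra sp(10)).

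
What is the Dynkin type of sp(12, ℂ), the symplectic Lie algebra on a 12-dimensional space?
This is sp(12), which has dimension 12(12+1)/2 = 78 and rank 12/2 = 6. In the classification of classical Lie algebras, the symplectic algebra sp(2n) has type C_n; here n = 6, so the Dynkin diagram is a chain of 6 nodes with a double edge at one end; the terminal node there is the unique long simple root (C_6). Hence the type is C_6.

C6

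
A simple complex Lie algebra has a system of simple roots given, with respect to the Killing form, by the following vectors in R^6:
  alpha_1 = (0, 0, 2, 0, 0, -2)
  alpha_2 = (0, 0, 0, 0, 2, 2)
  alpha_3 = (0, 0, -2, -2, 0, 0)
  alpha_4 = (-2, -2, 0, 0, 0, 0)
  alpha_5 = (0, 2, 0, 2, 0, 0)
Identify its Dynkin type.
Compute the Cartan integers a_ij = 2(alpha_i, alpha_j)/(alpha_j, alpha_j); the resulting 5x5 Cartan matrix is
[[2, -1, -1, 0, 0], [-1, 2, 0, 0, 0], [-1, 0, 2, 0, -1], [0, 0, 0, 2, -1], [0, 0, -1, -1, 2]].
All simple roots have the same length, so the diagram is simply laced. The associated Dynkin diagram is a chain of 5 nodes with single edges (A_5), so the type is A_5 (the algebra sl(6)).

A_5 (sl(6))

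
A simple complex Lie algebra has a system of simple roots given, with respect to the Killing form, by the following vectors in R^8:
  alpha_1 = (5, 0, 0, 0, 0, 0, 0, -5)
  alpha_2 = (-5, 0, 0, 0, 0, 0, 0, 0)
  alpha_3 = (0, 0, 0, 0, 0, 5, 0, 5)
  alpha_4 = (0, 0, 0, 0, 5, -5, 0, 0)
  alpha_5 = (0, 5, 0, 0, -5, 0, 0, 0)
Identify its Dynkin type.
B5

Compute the Cartan integers a_ij = 2(alpha_i, alpha_j)/(alpha_j, alpha_j); the resulting 5x5 Cartan matrix is
[[2, -2, -1, 0, 0], [-1, 2, 0, 0, 0], [-1, 0, 2, -1, 0], [0, 0, -1, 2, -1], [0, 0, 0, -1, 2]].
The roots have two lengths (squared-length ratio 2:1); the short ones are alpha_{2}. The associated Dynkin diagram is a chain of 5 nodes with a double edge at one end; the terminal node there is the unique short simple root (B_5), so the type is B_5 (the algebra so(11)).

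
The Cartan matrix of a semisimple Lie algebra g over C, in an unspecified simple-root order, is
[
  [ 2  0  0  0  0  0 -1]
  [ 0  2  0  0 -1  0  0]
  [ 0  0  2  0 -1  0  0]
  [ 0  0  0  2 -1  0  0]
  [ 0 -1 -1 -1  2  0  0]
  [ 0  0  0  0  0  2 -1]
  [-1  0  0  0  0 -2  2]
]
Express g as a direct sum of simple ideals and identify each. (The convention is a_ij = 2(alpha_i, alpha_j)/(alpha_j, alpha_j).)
The diagram associated to this matrix has two connected components: the simple roots {alpha_1, alpha_6, alpha_7} form a chain of 3 nodes with a double edge at one end; the terminal node there is the unique short simple root (B_3), and {alpha_2, alpha_3, alpha_4, alpha_5} form a chain of 2 nodes with a fork of two nodes at one end (D_4). A semisimple Lie algebra decomposes uniquely as the direct sum of simple ideals, one per connected component of its Dynkin diagram, so g ≅ B_3 ⊕ D_4 (dimension 21 + 28 = 49).

type B_3 ⊕ type D_4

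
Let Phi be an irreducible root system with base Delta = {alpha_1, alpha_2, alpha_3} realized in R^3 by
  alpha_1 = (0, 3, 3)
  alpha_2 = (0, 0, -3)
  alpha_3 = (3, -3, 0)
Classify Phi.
type B_3

Compute the Cartan integers a_ij = 2(alpha_i, alpha_j)/(alpha_j, alpha_j); the resulting 3x3 Cartan matrix is
[[2, -2, -1], [-1, 2, 0], [-1, 0, 2]].
The roots have two lengths (squared-length ratio 2:1); the short ones are alpha_{2}. The associated Dynkin diagram is a chain of 3 nodes with a double edge at one end; the terminal node there is the unique short simple root (B_3), so the type is B_3 (the algebra so(7)).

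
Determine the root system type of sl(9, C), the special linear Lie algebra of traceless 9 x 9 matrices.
A8

This is sl(9), which has dimension 9^2 - 1 = 80 and rank 9 - 1 = 8 (a Cartan subalgebra is the diagonal traceless matrices). In the classification of classical Lie algebras, the special linear algebra sl(n+1) has type A_n; here n = 8, so the Dynkin diagram is a chain of 8 nodes with single edges (A_8). Hence the type is A_8.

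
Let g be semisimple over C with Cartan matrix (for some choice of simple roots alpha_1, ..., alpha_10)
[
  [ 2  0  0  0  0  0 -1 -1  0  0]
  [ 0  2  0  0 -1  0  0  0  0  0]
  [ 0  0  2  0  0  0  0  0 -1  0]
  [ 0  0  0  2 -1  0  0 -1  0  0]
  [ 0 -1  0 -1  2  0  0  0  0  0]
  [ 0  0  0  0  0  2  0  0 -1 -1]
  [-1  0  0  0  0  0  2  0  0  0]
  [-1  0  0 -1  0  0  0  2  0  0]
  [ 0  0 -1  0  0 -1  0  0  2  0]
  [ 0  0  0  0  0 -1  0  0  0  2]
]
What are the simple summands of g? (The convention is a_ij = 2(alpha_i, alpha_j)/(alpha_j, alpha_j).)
The diagram associated to this matrix has two connected components: the simple roots {alpha_3, alpha_6, alpha_9, alpha_10} form a chain of 4 nodes with single edges (A_4), and {alpha_1, alpha_2, alpha_4, alpha_5, alpha_7, alpha_8} form a chain of 6 nodes with single edges (A_6). A semisimple Lie algebra decomposes uniquely as the direct sum of simple ideals, one per connected component of its Dynkin diagram, so g ≅ A_4 ⊕ A_6 (dimension 24 + 48 = 72).

A_4 (sl(5)) ⊕ A_6 (sl(7))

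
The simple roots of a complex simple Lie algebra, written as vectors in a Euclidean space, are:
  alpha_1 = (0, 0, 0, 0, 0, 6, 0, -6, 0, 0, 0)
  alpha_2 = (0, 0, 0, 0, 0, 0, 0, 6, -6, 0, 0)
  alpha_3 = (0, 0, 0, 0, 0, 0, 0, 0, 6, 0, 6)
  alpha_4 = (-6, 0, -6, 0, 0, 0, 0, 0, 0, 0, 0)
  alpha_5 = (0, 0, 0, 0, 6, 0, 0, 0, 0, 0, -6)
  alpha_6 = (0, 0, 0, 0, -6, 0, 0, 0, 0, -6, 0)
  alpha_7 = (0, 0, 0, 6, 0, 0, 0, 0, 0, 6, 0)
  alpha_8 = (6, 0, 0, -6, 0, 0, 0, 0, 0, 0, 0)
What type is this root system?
Compute the Cartan integers a_ij = 2(alpha_i, alpha_j)/(alpha_j, alpha_j); the resulting 8x8 Cartan matrix is
[[2, -1, 0, 0, 0, 0, 0, 0], [-1, 2, -1, 0, 0, 0, 0, 0], [0, -1, 2, 0, -1, 0, 0, 0], [0, 0, 0, 2, 0, 0, 0, -1], [0, 0, -1, 0, 2, -1, 0, 0], [0, 0, 0, 0, -1, 2, -1, 0], [0, 0, 0, 0, 0, -1, 2, -1], [0, 0, 0, -1, 0, 0, -1, 2]].
All simple roots have the same length, so the diagram is simply laced. The associated Dynkin diagram is a chain of 8 nodes with single edges (A_8), so the type is A_8 (the algebra sl(9)).

A8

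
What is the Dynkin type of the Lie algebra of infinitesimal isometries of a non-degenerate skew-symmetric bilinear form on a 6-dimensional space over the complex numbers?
This is sp(6), which has dimension 6(6+1)/2 = 21 and rank 6/2 = 3. In the classification of classical Lie algebras, the symplectic algebra sp(2n) has type C_n; here n = 3, so the Dynkin diagram is a chain of 3 nodes with a double edge at one end; the terminal node there is the unique long simple root (C_3). Hence the type is C_3.

C_3 (sp(6))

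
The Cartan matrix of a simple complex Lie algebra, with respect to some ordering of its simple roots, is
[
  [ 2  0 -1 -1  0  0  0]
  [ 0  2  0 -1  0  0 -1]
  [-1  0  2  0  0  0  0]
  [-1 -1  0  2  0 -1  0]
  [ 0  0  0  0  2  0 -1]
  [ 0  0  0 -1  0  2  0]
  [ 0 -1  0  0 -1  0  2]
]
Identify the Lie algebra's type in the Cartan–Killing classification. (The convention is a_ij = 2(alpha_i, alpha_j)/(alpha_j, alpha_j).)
The matrix has rank 7 with 2's on the diagonal. Reading the off-diagonal entries as Dynkin edges (a single edge where a_ij = a_ji = -1; a double or triple edge where a_ij * a_ji = 2 or 3), the diagram is a chain of 6 nodes with one extra node attached to the third node from one end (E_7). One simple-root ordering that puts it in standard form is (alpha_3, alpha_6, alpha_1, alpha_4, alpha_2, alpha_7, alpha_5). So the algebra is type E_7.

type E_7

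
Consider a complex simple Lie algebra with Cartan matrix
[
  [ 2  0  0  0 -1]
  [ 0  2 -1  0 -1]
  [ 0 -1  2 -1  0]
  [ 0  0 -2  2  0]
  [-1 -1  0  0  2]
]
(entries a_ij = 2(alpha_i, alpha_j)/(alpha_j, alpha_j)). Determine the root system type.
The matrix has rank 5 with 2's on the diagonal. Reading the off-diagonal entries as Dynkin edges (a single edge where a_ij = a_ji = -1; a double or triple edge where a_ij * a_ji = 2 or 3), the diagram is a chain of 5 nodes with a double edge at one end; the terminal node there is the unique long simple root (C_5). One simple-root ordering that puts it in standard form is (alpha_1, alpha_5, alpha_2, alpha_3, alpha_4). So the algebra is type C_5, i.e. sp(10).

C_5 (sp(10))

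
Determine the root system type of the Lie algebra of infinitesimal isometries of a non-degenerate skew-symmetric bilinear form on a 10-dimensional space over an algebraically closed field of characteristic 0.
C_5 (sp(10))

This is sp(10), which has dimension 10(10+1)/2 = 55 and rank 10/2 = 5. In the classification of classical Lie algebras, the symplectic algebra sp(2n) has type C_n; here n = 5, so the Dynkin diagram is a chain of 5 nodes with a double edge at one end; the terminal node there is the unique long simple root (C_5). Hence the type is C_5.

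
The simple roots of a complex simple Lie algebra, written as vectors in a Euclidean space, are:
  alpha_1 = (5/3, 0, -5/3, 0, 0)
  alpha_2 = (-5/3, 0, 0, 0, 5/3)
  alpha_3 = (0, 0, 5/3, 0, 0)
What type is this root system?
Compute the Cartan integers a_ij = 2(alpha_i, alpha_j)/(alpha_j, alpha_j); the resulting 3x3 Cartan matrix is
[[2, -1, -2], [-1, 2, 0], [-1, 0, 2]].
The roots have two lengths (squared-length ratio 2:1); the short ones are alpha_{3}. The associated Dynkin diagram is a chain of 3 nodes with a double edge at one end; the terminal node there is the unique short simple root (B_3), so the type is B_3 (the algebra so(7)).

B3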